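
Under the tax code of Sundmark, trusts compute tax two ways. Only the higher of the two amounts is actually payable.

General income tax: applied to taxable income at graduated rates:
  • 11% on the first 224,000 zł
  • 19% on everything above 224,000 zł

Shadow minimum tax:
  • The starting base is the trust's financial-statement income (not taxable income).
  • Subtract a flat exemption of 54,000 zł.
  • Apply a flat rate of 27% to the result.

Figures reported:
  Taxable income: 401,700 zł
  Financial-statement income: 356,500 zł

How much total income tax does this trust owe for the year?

Shadow minimum tax:
  Base (financial-statement income): 356,500 zł
  Less exemption 54,000 zł → base 302,500 zł
  302,500 zł × 27% = 81,675 zł

General income tax:
  224,000 zł × 11% = 24,640 zł
  177,700 zł × 19% = 33,763 zł
  → 58,403 zł

81,675 zł > 58,403 zł, so the shadow minimum tax is the binding amount.

81,675 zł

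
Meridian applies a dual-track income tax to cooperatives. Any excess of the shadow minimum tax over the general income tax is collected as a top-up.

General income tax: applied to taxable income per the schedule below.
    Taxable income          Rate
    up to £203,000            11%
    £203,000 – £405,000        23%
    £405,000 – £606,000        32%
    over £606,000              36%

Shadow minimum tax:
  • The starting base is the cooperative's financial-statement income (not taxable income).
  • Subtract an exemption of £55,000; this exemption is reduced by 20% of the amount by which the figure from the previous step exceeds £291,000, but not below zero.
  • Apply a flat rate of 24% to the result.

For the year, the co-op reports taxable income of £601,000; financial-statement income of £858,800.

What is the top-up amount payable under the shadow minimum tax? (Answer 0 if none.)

£74,602

General income tax:
  £203,000 × 11% = £22,330
  £202,000 × 23% = £46,460
  £196,000 × 32% = £62,720
  → £131,510

Shadow minimum tax:
  Base (financial-statement income): £858,800
  Exemption: 20% × (£858,800 − £291,000) = £113,560 ≥ £55,000, so the exemption is fully phased out
  Base: £858,800 − £0 = £858,800
  £858,800 × 24% = £206,112

Excess of shadow minimum tax over general income tax: £206,112 − £131,510 = £74,602.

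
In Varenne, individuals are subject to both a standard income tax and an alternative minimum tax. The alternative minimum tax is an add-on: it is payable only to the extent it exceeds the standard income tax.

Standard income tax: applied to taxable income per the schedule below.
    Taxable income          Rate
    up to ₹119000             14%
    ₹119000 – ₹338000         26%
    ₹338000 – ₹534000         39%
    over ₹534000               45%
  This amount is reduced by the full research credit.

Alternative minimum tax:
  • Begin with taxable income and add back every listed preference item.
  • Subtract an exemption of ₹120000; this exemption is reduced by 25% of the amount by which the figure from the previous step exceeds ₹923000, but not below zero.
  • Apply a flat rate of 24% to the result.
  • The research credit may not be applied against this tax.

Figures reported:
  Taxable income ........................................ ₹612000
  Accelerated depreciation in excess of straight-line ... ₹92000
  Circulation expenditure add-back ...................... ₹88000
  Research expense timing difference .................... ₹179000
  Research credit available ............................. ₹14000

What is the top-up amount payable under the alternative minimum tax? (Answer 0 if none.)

Alternative minimum tax:
  Adjusted income: ₹612000 + ₹92000 + ₹88000 + ₹179000 = ₹971000
  Exemption: ₹120000 − 25% × (₹971000 − ₹923000) = ₹120000 − ₹12000 = ₹108000
  Base: ₹971000 − ₹108000 = ₹863000
  ₹863000 × 24% = ₹207120

Standard income tax:
  ₹119000 × 14% = ₹16660
  ₹219000 × 26% = ₹56940
  ₹196000 × 39% = ₹76440
  ₹78000 × 45% = ₹35100
  → ₹185140
  Less research credit ₹14000 → ₹171140

Excess of alternative minimum tax over standard income tax: ₹207120 − ₹171140 = ₹35980.

₹35980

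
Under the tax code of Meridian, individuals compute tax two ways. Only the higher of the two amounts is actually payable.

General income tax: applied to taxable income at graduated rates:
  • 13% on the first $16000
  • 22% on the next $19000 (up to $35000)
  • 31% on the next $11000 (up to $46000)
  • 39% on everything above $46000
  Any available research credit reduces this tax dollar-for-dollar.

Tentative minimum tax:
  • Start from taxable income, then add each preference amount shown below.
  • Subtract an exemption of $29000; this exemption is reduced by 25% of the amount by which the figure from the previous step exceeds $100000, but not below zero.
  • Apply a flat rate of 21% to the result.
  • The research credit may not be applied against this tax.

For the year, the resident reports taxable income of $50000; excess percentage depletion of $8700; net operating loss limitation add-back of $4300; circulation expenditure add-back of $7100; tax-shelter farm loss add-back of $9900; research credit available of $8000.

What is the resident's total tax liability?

Tentative minimum tax:
  Adjusted income: $50000 + $8700 + $4300 + $7100 + $9900 = $80000
  Exemption: $80000 ≤ $100000, so full $29000 applies
  Base: $80000 − $29000 = $51000
  $51000 × 21% = $10710

General income tax:
  $16000 × 13% = $2080
  $19000 × 22% = $4180
  $11000 × 31% = $3410
  $4000 × 39% = $1560
  → $11230
  Less research credit $8000 → $3230

$10710 > $3230, so the tentative minimum tax is the binding amount.

$10710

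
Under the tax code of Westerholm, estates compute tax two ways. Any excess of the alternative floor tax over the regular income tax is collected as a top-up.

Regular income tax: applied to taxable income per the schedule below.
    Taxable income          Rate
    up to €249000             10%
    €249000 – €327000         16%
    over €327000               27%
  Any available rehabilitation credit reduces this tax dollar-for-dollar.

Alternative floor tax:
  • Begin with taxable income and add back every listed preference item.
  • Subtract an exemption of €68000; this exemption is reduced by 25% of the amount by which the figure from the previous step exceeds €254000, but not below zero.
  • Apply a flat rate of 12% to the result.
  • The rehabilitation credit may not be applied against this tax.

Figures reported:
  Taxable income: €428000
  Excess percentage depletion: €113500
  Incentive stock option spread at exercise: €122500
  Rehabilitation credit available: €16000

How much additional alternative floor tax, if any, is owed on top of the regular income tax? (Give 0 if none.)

Alternative floor tax:
  Adjusted income: €428000 + €113500 + €122500 = €664000
  Exemption: 25% × (€664000 − €254000) = €102500 ≥ €68000, so the exemption is fully phased out
  Base: €664000 − €0 = €664000
  €664000 × 12% = €79680

Regular income tax:
  €249000 × 10% = €24900
  €78000 × 16% = €12480
  €101000 × 27% = €27270
  → €64650
  Less rehabilitation credit €16000 → €48650

Excess of alternative floor tax over regular income tax: €79680 − €48650 = €31030.

€31030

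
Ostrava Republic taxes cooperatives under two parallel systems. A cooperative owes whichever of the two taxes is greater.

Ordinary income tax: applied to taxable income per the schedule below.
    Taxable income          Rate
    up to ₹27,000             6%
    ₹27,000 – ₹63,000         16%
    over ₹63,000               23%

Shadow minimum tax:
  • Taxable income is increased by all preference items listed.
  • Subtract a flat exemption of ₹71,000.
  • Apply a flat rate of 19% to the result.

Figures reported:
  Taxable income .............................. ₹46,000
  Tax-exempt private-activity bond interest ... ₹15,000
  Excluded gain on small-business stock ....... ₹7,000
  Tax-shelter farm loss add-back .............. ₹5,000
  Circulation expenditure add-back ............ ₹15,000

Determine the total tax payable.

Ordinary income tax:
  ₹27,000 × 6% = ₹1,620
  ₹19,000 × 16% = ₹3,040
  → ₹4,660

Shadow minimum tax:
  Adjusted income: ₹46,000 + ₹15,000 + ₹7,000 + ₹5,000 + ₹15,000 = ₹88,000
  Less exemption ₹71,000 → base ₹17,000
  ₹17,000 × 19% = ₹3,230

₹4,660 > ₹3,230, so the ordinary income tax governs.

₹4,660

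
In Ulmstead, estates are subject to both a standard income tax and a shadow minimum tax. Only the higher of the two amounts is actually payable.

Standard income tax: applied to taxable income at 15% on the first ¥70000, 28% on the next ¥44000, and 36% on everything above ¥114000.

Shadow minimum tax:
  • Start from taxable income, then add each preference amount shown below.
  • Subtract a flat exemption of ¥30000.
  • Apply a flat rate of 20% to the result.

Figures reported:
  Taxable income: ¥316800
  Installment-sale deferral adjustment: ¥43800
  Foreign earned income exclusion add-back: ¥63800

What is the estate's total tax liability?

Shadow minimum tax:
  Adjusted income: ¥316800 + ¥43800 + ¥63800 = ¥424400
  Less exemption ¥30000 → base ¥394400
  ¥394400 × 20% = ¥78880

Standard income tax:
  ¥70000 × 15% = ¥10500
  ¥44000 × 28% = ¥12320
  ¥202800 × 36% = ¥73008
  → ¥95828

¥95828 > ¥78880, so the standard income tax governs.

¥95828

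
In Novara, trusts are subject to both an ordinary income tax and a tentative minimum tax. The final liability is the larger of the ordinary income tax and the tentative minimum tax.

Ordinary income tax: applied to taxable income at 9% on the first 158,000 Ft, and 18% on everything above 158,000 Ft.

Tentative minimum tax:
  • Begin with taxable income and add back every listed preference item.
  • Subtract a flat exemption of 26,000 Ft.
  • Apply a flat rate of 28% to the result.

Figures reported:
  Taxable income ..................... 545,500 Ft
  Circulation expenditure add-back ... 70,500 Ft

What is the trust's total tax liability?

Ordinary income tax:
  158,000 Ft × 9% = 14,220 Ft
  387,500 Ft × 18% = 69,750 Ft
  → 83,970 Ft

Tentative minimum tax:
  Adjusted income: 545,500 Ft + 70,500 Ft = 616,000 Ft
  Less exemption 26,000 Ft → base 590,000 Ft
  590,000 Ft × 28% = 165,200 Ft

165,200 Ft > 83,970 Ft, so the tentative minimum tax is the binding amount.

165,200 Ft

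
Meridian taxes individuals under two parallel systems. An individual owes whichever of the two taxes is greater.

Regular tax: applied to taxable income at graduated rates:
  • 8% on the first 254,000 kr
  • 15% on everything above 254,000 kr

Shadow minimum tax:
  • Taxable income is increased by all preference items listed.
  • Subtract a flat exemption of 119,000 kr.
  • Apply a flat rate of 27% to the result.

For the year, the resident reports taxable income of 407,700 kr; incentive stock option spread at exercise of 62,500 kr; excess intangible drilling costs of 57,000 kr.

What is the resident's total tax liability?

110,214 kr

Shadow minimum tax:
  Adjusted income: 407,700 kr + 62,500 kr + 57,000 kr = 527,200 kr
  Less exemption 119,000 kr → base 408,200 kr
  408,200 kr × 27% = 110,214 kr

Regular tax:
  254,000 kr × 8% = 20,320 kr
  153,700 kr × 15% = 23,055 kr
  → 43,375 kr

110,214 kr > 43,375 kr, so the shadow minimum tax is the binding amount.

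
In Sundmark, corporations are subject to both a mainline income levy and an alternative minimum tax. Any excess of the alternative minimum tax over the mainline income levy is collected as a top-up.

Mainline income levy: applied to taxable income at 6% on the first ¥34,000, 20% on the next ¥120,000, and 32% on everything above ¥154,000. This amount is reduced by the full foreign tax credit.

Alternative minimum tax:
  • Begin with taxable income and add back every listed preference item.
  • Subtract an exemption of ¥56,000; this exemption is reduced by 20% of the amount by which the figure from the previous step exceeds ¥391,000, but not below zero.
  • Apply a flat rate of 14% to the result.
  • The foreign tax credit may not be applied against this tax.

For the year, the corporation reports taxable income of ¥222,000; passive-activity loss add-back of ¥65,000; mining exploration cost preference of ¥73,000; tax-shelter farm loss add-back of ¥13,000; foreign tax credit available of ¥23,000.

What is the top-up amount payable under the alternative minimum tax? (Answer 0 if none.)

Alternative minimum tax:
  Adjusted income: ¥222,000 + ¥65,000 + ¥73,000 + ¥13,000 = ¥373,000
  Exemption: ¥373,000 ≤ ¥391,000, so full ¥56,000 applies
  Base: ¥373,000 − ¥56,000 = ¥317,000
  ¥317,000 × 14% = ¥44,380

Mainline income levy:
  ¥34,000 × 6% = ¥2,040
  ¥120,000 × 20% = ¥24,000
  ¥68,000 × 32% = ¥21,760
  → ¥47,800
  Less foreign tax credit ¥23,000 → ¥24,800

Excess of alternative minimum tax over mainline income levy: ¥44,380 − ¥24,800 = ¥19,580.

¥19,580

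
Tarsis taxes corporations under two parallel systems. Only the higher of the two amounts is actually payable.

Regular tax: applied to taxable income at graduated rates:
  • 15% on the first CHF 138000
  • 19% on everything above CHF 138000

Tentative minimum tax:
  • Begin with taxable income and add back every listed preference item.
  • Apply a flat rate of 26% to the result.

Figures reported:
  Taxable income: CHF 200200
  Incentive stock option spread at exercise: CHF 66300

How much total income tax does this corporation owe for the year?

Tentative minimum tax:
  Adjusted income: CHF 200200 + CHF 66300 = CHF 266500
  CHF 266500 × 26% = CHF 69290

Regular tax:
  CHF 138000 × 15% = CHF 20700
  CHF 62200 × 19% = CHF 11818
  → CHF 32518

CHF 69290 > CHF 32518, so the tentative minimum tax is the binding amount.

CHF 69290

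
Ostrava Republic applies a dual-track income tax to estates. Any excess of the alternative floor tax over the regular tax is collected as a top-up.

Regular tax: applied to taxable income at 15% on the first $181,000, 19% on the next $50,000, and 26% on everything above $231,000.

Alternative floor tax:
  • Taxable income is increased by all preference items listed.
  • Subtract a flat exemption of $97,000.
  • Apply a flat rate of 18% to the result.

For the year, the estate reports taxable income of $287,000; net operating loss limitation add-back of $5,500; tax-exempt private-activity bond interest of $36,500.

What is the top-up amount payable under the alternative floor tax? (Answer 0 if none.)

$0

Regular tax:
  $181,000 × 15% = $27,150
  $50,000 × 19% = $9,500
  $56,000 × 26% = $14,560
  → $51,210

Alternative floor tax:
  Adjusted income: $287,000 + $5,500 + $36,500 = $329,000
  Less exemption $97,000 → base $232,000
  $232,000 × 18% = $41,760

$41,760 ≤ $51,210, so no add-on is due.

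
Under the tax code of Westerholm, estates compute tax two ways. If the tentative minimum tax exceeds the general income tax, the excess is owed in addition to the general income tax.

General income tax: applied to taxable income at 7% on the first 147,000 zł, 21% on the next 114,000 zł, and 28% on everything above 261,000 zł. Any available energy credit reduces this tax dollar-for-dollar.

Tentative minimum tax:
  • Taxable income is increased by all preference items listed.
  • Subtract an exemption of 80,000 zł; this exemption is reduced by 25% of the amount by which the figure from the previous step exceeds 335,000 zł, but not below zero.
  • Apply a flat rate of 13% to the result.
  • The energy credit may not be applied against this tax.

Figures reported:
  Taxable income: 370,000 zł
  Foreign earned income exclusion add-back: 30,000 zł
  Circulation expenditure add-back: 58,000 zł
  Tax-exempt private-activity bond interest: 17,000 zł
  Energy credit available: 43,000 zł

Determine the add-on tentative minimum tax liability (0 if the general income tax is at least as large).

General income tax:
  147,000 zł × 7% = 10,290 zł
  114,000 zł × 21% = 23,940 zł
  109,000 zł × 28% = 30,520 zł
  → 64,750 zł
  Less energy credit 43,000 zł → 21,750 zł

Tentative minimum tax:
  Adjusted income: 370,000 zł + 30,000 zł + 58,000 zł + 17,000 zł = 475,000 zł
  Exemption: 80,000 zł − 25% × (475,000 zł − 335,000 zł) = 80,000 zł − 35,000 zł = 45,000 zł
  Base: 475,000 zł − 45,000 zł = 430,000 zł
  430,000 zł × 13% = 55,900 zł

Excess of tentative minimum tax over general income tax: 55,900 zł − 21,750 zł = 34,150 zł.

34,150 zł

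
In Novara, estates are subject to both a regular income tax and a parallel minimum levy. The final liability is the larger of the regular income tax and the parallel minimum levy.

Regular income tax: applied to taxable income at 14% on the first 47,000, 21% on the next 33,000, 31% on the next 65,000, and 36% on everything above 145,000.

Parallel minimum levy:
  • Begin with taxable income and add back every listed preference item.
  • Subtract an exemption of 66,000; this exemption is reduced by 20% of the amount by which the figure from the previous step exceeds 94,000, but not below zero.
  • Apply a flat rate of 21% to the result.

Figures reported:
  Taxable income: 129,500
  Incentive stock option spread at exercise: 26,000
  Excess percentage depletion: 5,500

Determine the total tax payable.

Regular income tax:
  47,000 × 14% = 6,580
  33,000 × 21% = 6,930
  49,500 × 31% = 15,345
  → 28,855

Parallel minimum levy:
  Adjusted income: 129,500 + 26,000 + 5,500 = 161,000
  Exemption: 66,000 − 20% × (161,000 − 94,000) = 66,000 − 13,400 = 52,600
  Base: 161,000 − 52,600 = 108,400
  108,400 × 21% = 22,764

28,855 > 22,764, so the regular income tax governs.

28,855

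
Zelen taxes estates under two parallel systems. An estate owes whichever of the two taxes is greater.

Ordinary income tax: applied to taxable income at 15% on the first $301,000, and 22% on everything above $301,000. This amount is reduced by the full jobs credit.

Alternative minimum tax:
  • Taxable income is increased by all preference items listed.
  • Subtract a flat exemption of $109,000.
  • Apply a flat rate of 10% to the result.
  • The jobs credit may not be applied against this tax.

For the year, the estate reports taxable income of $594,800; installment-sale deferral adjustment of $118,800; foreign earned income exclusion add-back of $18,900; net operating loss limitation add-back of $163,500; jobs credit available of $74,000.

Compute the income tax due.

$78,700

Ordinary income tax:
  $301,000 × 15% = $45,150
  $293,800 × 22% = $64,636
  → $109,786
  Less jobs credit $74,000 → $35,786

Alternative minimum tax:
  Adjusted income: $594,800 + $118,800 + $18,900 + $163,500 = $896,000
  Less exemption $109,000 → base $787,000
  $787,000 × 10% = $78,700

$78,700 > $35,786, so the alternative minimum tax is the binding amount.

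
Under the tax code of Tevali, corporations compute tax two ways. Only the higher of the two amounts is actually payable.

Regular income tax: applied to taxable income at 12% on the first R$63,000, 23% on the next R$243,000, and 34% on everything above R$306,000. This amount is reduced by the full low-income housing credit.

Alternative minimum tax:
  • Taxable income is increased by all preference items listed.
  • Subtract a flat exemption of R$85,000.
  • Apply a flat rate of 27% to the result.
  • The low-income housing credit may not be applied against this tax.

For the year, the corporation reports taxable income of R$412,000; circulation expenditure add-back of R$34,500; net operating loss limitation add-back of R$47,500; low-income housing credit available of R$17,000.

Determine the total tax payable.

R$110,430

Regular income tax:
  R$63,000 × 12% = R$7,560
  R$243,000 × 23% = R$55,890
  R$106,000 × 34% = R$36,040
  → R$99,490
  Less low-income housing credit R$17,000 → R$82,490

Alternative minimum tax:
  Adjusted income: R$412,000 + R$34,500 + R$47,500 = R$494,000
  Less exemption R$85,000 → base R$409,000
  R$409,000 × 27% = R$110,430

R$110,430 > R$82,490, so the alternative minimum tax is the binding amount.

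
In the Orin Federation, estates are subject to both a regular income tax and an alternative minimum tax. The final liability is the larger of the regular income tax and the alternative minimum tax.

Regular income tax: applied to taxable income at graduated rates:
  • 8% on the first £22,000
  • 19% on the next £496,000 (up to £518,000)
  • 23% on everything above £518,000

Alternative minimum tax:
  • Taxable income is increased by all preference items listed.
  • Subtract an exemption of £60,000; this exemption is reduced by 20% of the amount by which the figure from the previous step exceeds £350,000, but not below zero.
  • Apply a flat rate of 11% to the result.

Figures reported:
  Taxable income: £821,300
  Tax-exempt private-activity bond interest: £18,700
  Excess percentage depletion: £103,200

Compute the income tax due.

Alternative minimum tax:
  Adjusted income: £821,300 + £18,700 + £103,200 = £943,200
  Exemption: 20% × (£943,200 − £350,000) = £118,640 ≥ £60,000, so the exemption is fully phased out
  Base: £943,200 − £0 = £943,200
  £943,200 × 11% = £103,752

Regular income tax:
  £22,000 × 8% = £1,760
  £496,000 × 19% = £94,240
  £303,300 × 23% = £69,759
  → £165,759

£165,759 > £103,752, so the regular income tax governs.

£165,759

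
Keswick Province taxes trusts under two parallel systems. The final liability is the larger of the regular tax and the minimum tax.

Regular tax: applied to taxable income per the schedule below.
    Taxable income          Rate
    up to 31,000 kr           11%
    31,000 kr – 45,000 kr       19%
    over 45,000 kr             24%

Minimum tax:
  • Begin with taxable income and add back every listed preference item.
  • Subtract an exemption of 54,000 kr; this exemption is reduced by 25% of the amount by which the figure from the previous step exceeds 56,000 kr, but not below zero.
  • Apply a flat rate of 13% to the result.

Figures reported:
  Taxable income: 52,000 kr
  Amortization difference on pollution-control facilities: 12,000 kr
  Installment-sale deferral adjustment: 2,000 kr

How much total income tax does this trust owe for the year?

Regular tax:
  31,000 kr × 11% = 3,410 kr
  14,000 kr × 19% = 2,660 kr
  7,000 kr × 24% = 1,680 kr
  → 7,750 kr

Minimum tax:
  Adjusted income: 52,000 kr + 12,000 kr + 2,000 kr = 66,000 kr
  Exemption: 54,000 kr − 25% × (66,000 kr − 56,000 kr) = 54,000 kr − 2,500 kr = 51,500 kr
  Base: 66,000 kr − 51,500 kr = 14,500 kr
  14,500 kr × 13% = 1,885 kr

7,750 kr > 1,885 kr, so the regular tax governs.

7,750 kr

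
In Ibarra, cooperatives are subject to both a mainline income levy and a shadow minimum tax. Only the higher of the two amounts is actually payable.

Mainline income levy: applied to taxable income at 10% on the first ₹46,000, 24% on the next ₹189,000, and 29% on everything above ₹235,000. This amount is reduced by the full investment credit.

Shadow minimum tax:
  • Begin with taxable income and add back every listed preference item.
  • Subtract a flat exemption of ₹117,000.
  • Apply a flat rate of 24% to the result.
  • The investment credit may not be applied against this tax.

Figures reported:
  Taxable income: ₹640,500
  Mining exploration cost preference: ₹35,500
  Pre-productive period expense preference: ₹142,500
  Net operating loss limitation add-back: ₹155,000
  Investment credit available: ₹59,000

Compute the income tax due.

Shadow minimum tax:
  Adjusted income: ₹640,500 + ₹35,500 + ₹142,500 + ₹155,000 = ₹973,500
  Less exemption ₹117,000 → base ₹856,500
  ₹856,500 × 24% = ₹205,560

Mainline income levy:
  ₹46,000 × 10% = ₹4,600
  ₹189,000 × 24% = ₹45,360
  ₹405,500 × 29% = ₹117,595
  → ₹167,555
  Less investment credit ₹59,000 → ₹108,555

₹205,560 > ₹108,555, so the shadow minimum tax is the binding amount.

₹205,560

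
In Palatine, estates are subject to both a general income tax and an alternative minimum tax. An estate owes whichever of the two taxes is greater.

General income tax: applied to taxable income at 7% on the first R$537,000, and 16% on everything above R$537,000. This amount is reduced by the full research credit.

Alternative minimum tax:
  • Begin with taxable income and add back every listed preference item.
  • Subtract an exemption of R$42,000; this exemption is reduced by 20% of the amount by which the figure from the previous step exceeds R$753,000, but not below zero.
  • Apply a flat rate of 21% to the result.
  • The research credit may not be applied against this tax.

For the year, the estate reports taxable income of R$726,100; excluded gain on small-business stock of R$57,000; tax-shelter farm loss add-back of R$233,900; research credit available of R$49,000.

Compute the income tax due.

General income tax:
  R$537,000 × 7% = R$37,590
  R$189,100 × 16% = R$30,256
  → R$67,846
  Less research credit R$49,000 → R$18,846

Alternative minimum tax:
  Adjusted income: R$726,100 + R$57,000 + R$233,900 = R$1,017,000
  Exemption: 20% × (R$1,017,000 − R$753,000) = R$52,800 ≥ R$42,000, so the exemption is fully phased out
  Base: R$1,017,000 − R$0 = R$1,017,000
  R$1,017,000 × 21% = R$213,570

R$213,570 > R$18,846, so the alternative minimum tax is the binding amount.

R$213,570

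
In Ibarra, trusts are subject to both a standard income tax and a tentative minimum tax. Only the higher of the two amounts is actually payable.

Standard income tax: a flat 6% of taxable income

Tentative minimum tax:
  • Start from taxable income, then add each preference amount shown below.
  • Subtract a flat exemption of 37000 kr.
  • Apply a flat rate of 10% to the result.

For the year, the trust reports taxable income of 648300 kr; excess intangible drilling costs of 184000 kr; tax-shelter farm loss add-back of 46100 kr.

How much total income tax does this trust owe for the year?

Standard income tax:
  648300 kr × 6% = 38898 kr

Tentative minimum tax:
  Adjusted income: 648300 kr + 184000 kr + 46100 kr = 878400 kr
  Less exemption 37000 kr → base 841400 kr
  841400 kr × 10% = 84140 kr

84140 kr > 38898 kr, so the tentative minimum tax is the binding amount.

84140 kr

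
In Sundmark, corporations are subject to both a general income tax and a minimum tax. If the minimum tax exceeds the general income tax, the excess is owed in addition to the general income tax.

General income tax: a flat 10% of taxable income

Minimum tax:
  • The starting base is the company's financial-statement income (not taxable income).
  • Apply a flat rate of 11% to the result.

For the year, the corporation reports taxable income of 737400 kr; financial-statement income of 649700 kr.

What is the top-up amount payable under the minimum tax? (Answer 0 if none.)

0 kr

General income tax:
  737400 kr × 10% = 73740 kr

Minimum tax:
  Base (financial-statement income): 649700 kr
  649700 kr × 11% = 71467 kr

71467 kr ≤ 73740 kr, so no add-on is due.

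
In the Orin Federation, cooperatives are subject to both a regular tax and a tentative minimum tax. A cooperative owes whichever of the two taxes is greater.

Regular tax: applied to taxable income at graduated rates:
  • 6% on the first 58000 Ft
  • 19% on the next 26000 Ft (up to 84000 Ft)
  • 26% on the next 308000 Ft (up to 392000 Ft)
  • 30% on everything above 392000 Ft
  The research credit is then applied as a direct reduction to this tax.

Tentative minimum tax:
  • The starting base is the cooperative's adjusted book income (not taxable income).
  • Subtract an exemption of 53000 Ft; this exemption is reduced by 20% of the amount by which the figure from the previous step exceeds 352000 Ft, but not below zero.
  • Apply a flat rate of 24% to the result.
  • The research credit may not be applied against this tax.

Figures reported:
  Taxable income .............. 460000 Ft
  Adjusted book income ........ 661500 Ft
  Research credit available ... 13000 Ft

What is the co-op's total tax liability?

Tentative minimum tax:
  Base (adjusted book income): 661500 Ft
  Exemption: 20% × (661500 Ft − 352000 Ft) = 61900 Ft ≥ 53000 Ft, so the exemption is fully phased out
  Base: 661500 Ft − 0 Ft = 661500 Ft
  661500 Ft × 24% = 158760 Ft

Regular tax:
  58000 Ft × 6% = 3480 Ft
  26000 Ft × 19% = 4940 Ft
  308000 Ft × 26% = 80080 Ft
  68000 Ft × 30% = 20400 Ft
  → 108900 Ft
  Less research credit 13000 Ft → 95900 Ft

158760 Ft > 95900 Ft, so the tentative minimum tax is the binding amount.

158760 Ft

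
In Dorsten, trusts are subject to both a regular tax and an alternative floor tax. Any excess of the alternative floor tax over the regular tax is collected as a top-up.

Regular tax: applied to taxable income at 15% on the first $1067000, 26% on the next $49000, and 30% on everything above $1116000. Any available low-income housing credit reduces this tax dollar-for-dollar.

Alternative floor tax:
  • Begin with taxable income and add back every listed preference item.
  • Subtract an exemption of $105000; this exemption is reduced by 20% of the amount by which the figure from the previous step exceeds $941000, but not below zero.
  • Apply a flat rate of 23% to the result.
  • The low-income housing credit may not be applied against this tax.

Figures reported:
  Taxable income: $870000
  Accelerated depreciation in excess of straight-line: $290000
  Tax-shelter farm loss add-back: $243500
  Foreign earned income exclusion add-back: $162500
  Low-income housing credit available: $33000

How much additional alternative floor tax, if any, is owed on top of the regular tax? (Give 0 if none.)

$262680

Regular tax:
  $870000 × 15% = $130500
  Less low-income housing credit $33000 → $97500

Alternative floor tax:
  Adjusted income: $870000 + $290000 + $243500 + $162500 = $1566000
  Exemption: 20% × ($1566000 − $941000) = $125000 ≥ $105000, so the exemption is fully phased out
  Base: $1566000 − $0 = $1566000
  $1566000 × 23% = $360180

Excess of alternative floor tax over regular tax: $360180 − $97500 = $262680.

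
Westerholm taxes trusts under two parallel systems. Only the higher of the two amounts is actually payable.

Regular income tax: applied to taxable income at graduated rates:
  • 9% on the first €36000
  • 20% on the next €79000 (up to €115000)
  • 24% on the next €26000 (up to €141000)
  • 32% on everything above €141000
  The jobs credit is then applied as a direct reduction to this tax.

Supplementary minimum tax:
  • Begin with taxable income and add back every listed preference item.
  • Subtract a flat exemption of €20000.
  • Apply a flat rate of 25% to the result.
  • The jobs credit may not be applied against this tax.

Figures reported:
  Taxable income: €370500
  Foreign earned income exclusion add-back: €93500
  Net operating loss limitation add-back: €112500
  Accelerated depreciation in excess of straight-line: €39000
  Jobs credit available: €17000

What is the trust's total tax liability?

€148875

Regular income tax:
  €36000 × 9% = €3240
  €79000 × 20% = €15800
  €26000 × 24% = €6240
  €229500 × 32% = €73440
  → €98720
  Less jobs credit €17000 → €81720

Supplementary minimum tax:
  Adjusted income: €370500 + €93500 + €112500 + €39000 = €615500
  Less exemption €20000 → base €595500
  €595500 × 25% = €148875

€148875 > €81720, so the supplementary minimum tax is the binding amount.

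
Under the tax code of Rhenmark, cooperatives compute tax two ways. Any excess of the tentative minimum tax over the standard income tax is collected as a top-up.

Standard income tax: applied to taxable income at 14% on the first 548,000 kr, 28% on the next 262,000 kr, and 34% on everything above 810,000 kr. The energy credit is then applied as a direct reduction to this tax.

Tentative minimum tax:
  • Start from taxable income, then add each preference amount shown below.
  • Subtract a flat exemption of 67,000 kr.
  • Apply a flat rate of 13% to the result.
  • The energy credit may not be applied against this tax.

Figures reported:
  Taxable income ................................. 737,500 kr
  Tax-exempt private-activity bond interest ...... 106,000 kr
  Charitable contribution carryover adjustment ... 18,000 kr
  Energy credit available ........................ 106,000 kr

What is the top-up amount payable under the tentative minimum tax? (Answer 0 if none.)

Tentative minimum tax:
  Adjusted income: 737,500 kr + 106,000 kr + 18,000 kr = 861,500 kr
  Less exemption 67,000 kr → base 794,500 kr
  794,500 kr × 13% = 103,285 kr

Standard income tax:
  548,000 kr × 14% = 76,720 kr
  189,500 kr × 28% = 53,060 kr
  → 129,780 kr
  Less energy credit 106,000 kr → 23,780 kr

Excess of tentative minimum tax over standard income tax: 103,285 kr − 23,780 kr = 79,505 kr.

79,505 kr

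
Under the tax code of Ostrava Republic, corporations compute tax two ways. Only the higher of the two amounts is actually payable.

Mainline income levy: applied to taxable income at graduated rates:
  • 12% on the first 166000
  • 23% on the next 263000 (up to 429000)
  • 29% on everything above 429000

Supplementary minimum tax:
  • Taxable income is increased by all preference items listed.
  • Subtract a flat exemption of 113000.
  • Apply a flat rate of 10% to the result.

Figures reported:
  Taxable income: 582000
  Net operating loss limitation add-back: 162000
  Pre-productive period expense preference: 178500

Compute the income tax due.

124780

Mainline income levy:
  166000 × 12% = 19920
  263000 × 23% = 60490
  153000 × 29% = 44370
  → 124780

Supplementary minimum tax:
  Adjusted income: 582000 + 162000 + 178500 = 922500
  Less exemption 113000 → base 809500
  809500 × 10% = 80950

124780 > 80950, so the mainline income levy governs.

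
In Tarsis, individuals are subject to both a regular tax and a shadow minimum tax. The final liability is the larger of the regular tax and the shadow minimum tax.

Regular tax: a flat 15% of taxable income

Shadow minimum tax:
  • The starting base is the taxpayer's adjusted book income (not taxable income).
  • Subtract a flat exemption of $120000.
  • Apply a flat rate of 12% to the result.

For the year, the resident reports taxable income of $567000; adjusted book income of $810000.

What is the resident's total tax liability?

Regular tax:
  $567000 × 15% = $85050

Shadow minimum tax:
  Base (adjusted book income): $810000
  Less exemption $120000 → base $690000
  $690000 × 12% = $82800

$85050 > $82800, so the regular tax governs.

$85050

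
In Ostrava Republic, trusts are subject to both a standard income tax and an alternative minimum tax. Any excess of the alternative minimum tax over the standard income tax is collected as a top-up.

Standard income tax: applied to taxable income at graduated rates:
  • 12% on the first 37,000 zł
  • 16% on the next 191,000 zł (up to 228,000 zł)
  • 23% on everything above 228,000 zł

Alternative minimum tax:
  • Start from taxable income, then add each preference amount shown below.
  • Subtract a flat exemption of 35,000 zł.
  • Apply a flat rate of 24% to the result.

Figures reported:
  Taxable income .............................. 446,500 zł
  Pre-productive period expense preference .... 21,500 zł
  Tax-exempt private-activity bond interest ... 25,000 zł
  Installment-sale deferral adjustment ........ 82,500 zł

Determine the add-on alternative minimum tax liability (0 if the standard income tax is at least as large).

44,465 zł

Alternative minimum tax:
  Adjusted income: 446,500 zł + 21,500 zł + 25,000 zł + 82,500 zł = 575,500 zł
  Less exemption 35,000 zł → base 540,500 zł
  540,500 zł × 24% = 129,720 zł

Standard income tax:
  37,000 zł × 12% = 4,440 zł
  191,000 zł × 16% = 30,560 zł
  218,500 zł × 23% = 50,255 zł
  → 85,255 zł

Excess of alternative minimum tax over standard income tax: 129,720 zł − 85,255 zł = 44,465 zł.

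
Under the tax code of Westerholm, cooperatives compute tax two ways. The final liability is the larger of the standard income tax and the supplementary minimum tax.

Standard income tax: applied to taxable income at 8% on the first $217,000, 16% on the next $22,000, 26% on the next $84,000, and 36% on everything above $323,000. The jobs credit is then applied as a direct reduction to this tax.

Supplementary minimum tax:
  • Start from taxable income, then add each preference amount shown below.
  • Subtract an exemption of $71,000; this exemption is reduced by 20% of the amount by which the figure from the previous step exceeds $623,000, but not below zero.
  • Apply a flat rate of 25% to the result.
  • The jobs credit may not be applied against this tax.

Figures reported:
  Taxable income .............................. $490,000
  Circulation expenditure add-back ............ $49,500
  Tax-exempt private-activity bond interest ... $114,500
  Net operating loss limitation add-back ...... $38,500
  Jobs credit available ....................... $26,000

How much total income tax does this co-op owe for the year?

Supplementary minimum tax:
  Adjusted income: $490,000 + $49,500 + $114,500 + $38,500 = $692,500
  Exemption: $71,000 − 20% × ($692,500 − $623,000) = $71,000 − $13,900 = $57,100
  Base: $692,500 − $57,100 = $635,400
  $635,400 × 25% = $158,850

Standard income tax:
  $217,000 × 8% = $17,360
  $22,000 × 16% = $3,520
  $84,000 × 26% = $21,840
  $167,000 × 36% = $60,120
  → $102,840
  Less jobs credit $26,000 → $76,840

$158,850 > $76,840, so the supplementary minimum tax is the binding amount.

$158,850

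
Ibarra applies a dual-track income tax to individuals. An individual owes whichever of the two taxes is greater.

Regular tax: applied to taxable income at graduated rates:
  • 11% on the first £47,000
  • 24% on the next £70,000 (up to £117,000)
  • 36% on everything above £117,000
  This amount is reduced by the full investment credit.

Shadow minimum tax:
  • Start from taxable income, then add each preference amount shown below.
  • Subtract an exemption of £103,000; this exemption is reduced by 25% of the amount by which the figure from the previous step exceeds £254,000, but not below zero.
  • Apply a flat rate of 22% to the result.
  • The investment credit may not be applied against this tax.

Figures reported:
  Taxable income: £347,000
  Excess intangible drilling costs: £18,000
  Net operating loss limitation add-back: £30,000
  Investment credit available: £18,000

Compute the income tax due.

Regular tax:
  £47,000 × 11% = £5,170
  £70,000 × 24% = £16,800
  £230,000 × 36% = £82,800
  → £104,770
  Less investment credit £18,000 → £86,770

Shadow minimum tax:
  Adjusted income: £347,000 + £18,000 + £30,000 = £395,000
  Exemption: £103,000 − 25% × (£395,000 − £254,000) = £103,000 − £35,250 = £67,750
  Base: £395,000 − £67,750 = £327,250
  £327,250 × 22% = £71,995

£86,770 > £71,995, so the regular tax governs.

£86,770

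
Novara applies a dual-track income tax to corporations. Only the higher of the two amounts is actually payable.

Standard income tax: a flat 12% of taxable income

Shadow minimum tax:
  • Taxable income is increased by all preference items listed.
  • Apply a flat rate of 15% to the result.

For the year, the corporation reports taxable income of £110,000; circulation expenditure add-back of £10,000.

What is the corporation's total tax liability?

£18,000

Shadow minimum tax:
  Adjusted income: £110,000 + £10,000 = £120,000
  £120,000 × 15% = £18,000

Standard income tax:
  £110,000 × 12% = £13,200

£18,000 > £13,200, so the shadow minimum tax is the binding amount.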